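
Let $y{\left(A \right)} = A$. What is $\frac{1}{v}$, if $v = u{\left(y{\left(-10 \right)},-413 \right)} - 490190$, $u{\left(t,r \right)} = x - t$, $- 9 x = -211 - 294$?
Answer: $- \frac{9}{4411115} \approx -2.0403 \cdot 10^{-6}$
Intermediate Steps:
$x = \frac{505}{9}$ ($x = - \frac{-211 - 294}{9} = \left(- \frac{1}{9}\right) \left(-505\right) = \frac{505}{9} \approx 56.111$)
$u{\left(t,r \right)} = \frac{505}{9} - t$
$v = - \frac{4411115}{9}$ ($v = \left(\frac{505}{9} - -10\right) - 490190 = \left(\frac{505}{9} + 10\right) - 490190 = \frac{595}{9} - 490190 = - \frac{4411115}{9} \approx -4.9012 \cdot 10^{5}$)
$\frac{1}{v} = \frac{1}{- \frac{4411115}{9}} = - \frac{9}{4411115}$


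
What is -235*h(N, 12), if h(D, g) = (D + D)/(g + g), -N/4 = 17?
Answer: 3995/3 ≈ 1331.7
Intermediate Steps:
N = -68 (N = -4*17 = -68)
h(D, g) = D/g (h(D, g) = (2*D)/((2*g)) = (2*D)*(1/(2*g)) = D/g)
-235*h(N, 12) = -(-15980)/12 = -235*(-17/3) = 3995/3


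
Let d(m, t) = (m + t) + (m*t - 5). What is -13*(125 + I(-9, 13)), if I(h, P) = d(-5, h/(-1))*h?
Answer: -7007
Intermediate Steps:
d(m, t) = -5 + m + t + m*t (d(m, t) = (m + t) + (-5 + m*t) = -5 + m + t + m*t)
I(h, P) = h*(-10 + 4*h) (I(h, P) = (-5 - 5 + h/(-1) - 5*h/(-1))*h = (-5 - 5 + h*(-1) - 5*h*(-1))*h = (-5 - 5 - h - (-5)*h)*h = (-5 - 5 - h + 5*h)*h = (-10 + 4*h)*h = h*(-10 + 4*h))
-13*(125 + I(-9, 13)) = -13*(125 + 2*(-9)*(-5 + 2*(-9))) = -13*(125 + 2*(-9)*(-5 - 18)) = -13*(125 + 2*(-9)*(-23)) = -13*(125 + 414) = -13*539 = -7007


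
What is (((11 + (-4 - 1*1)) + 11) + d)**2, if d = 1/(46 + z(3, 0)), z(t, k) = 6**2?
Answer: 1946025/6724 ≈ 289.41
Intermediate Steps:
z(t, k) = 36
d = 1/82 (d = 1/(46 + 36) = 1/82 ≈ 0.012195)
(((11 + (-4 - 1*1)) + 11) + d)**2 = (((11 + (-4 - 1*1)) + 11) + 1/82)**2 = (((11 + (-4 - 1)) + 11) + 1/82)**2 = (((11 - 5) + 11) + 1/82)**2 = ((6 + 11) + 1/82)**2 = (17 + 1/82)**2 = (1395/82)**2 = 1946025/6724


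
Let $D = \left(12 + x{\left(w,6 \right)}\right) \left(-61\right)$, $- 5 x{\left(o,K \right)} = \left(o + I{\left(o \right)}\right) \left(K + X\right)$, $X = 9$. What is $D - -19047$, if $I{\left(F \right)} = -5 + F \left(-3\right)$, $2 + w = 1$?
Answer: $17766$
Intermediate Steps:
$w = -1$ ($w = -2 + 1 = -1$)
$I{\left(F \right)} = -5 - 3 F$
$x{\left(o,K \right)} = - \frac{\left(-5 - 2 o\right) \left(9 + K\right)}{5}$ ($x{\left(o,K \right)} = - \frac{\left(o - \left(5 + 3 o\right)\right) \left(K + 9\right)}{5} = - \frac{\left(-5 - 2 o\right) \left(9 + K\right)}{5}$)
$D = -1281$ ($D = \left(12 + \left(9 + 6 + \frac{18}{5} \left(-1\right) + \frac{2}{5} \cdot 6 \left(-1\right)\right)\right) \left(-61\right) = \left(12 + \left(9 + 6 - \frac{18}{5} - \frac{12}{5}\right)\right) \left(-61\right) = \left(12 + 9\right) \left(-61\right) = 21 \left(-61\right) = -1281$)
$D - -19047 = -1281 - -19047 = -1281 + 19047 = 17766$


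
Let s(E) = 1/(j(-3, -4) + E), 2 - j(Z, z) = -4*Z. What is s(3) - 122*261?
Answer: -222895/7 ≈ -31842.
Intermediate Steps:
j(Z, z) = 2 + 4*Z (j(Z, z) = 2 - (-4)*Z = 2 + 4*Z)
s(E) = 1/(-10 + E) (s(E) = 1/((2 + 4*(-3)) + E) = 1/((2 - 12) + E) = 1/(-10 + E))
s(3) - 122*261 = 1/(-10 + 3) - 122*261 = 1/(-7) - 31842 = -1/7 - 31842 = -222895/7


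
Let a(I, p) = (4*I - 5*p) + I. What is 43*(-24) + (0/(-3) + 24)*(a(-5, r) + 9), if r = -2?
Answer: -1176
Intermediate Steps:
a(I, p) = -5*p + 5*I (a(I, p) = (-5*p + 4*I) + I = -5*p + 5*I)
43*(-24) + (0/(-3) + 24)*(a(-5, r) + 9) = 43*(-24) + (0/(-3) + 24)*((-5*(-2) + 5*(-5)) + 9) = -1032 + (0*(-1/3) + 24)*((10 - 25) + 9) = -1032 + (0 + 24)*(-15 + 9) = -1032 + 24*(-6) = -1032 - 144 = -1176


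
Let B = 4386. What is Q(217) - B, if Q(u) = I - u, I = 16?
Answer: -4587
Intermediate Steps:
Q(u) = 16 - u
Q(217) - B = (16 - 1*217) - 1*4386 = (16 - 217) - 4386 = -201 - 4386 = -4587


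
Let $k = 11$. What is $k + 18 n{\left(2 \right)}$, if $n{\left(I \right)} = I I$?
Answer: $83$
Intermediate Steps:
$n{\left(I \right)} = I^{2}$
$k + 18 n{\left(2 \right)} = 11 + 18 \cdot 2^{2} = 11 + 18 \cdot 4 = 11 + 72 = 83$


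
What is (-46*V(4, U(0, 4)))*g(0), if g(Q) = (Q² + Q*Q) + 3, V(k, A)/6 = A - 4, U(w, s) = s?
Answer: 0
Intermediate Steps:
V(k, A) = -24 + 6*A (V(k, A) = 6*(A - 4) = 6*(-4 + A) = -24 + 6*A)
g(Q) = 3 + 2*Q² (g(Q) = (Q² + Q²) + 3 = 2*Q² + 3 = 3 + 2*Q²)
(-46*V(4, U(0, 4)))*g(0) = (-46*(-24 + 6*4))*(3 + 2*0²) = (-46*(-24 + 24))*(3 + 2*0) = (-46*0)*(3 + 0) = 0*3 = 0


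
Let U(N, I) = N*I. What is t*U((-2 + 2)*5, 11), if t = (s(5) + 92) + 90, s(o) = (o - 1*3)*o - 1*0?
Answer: 0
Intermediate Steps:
s(o) = o*(-3 + o) (s(o) = (o - 3)*o + 0 = (-3 + o)*o + 0 = o*(-3 + o) + 0 = o*(-3 + o))
t = 192 (t = (5*(-3 + 5) + 92) + 90 = (5*2 + 92) + 90 = (10 + 92) + 90 = 102 + 90 = 192)
U(N, I) = I*N
t*U((-2 + 2)*5, 11) = 192*(11*((-2 + 2)*5)) = 192*(11*(0*5)) = 192*(11*0) = 192*0 = 0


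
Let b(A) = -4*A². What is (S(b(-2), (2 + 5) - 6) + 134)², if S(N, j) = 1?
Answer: 18225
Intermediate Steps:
(S(b(-2), (2 + 5) - 6) + 134)² = (1 + 134)² = 135² = 18225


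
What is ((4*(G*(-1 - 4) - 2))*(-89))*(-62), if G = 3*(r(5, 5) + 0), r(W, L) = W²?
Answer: -8321144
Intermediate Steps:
G = 75 (G = 3*(5² + 0) = 3*(25 + 0) = 3*25 = 75)
((4*(G*(-1 - 4) - 2))*(-89))*(-62) = ((4*(75*(-1 - 4) - 2))*(-89))*(-62) = ((4*(75*(-5) - 2))*(-89))*(-62) = ((4*(-375 - 2))*(-89))*(-62) = ((4*(-377))*(-89))*(-62) = -1508*(-89)*(-62) = 134212*(-62) = -8321144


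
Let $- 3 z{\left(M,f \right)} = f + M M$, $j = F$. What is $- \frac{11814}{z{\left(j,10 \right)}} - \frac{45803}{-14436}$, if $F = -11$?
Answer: $\frac{517640905}{1891116} \approx 273.72$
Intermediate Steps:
$j = -11$
$z{\left(M,f \right)} = - \frac{f}{3} - \frac{M^{2}}{3}$ ($z{\left(M,f \right)} = - \frac{f + M M}{3} = - \frac{f + M^{2}}{3} = - \frac{f}{3} - \frac{M^{2}}{3}$)
$- \frac{11814}{z{\left(j,10 \right)}} - \frac{45803}{-14436} = - \frac{11814}{\left(- \frac{1}{3}\right) 10 - \frac{\left(-11\right)^{2}}{3}} - \frac{45803}{-14436} = - \frac{11814}{- \frac{10}{3} - \frac{121}{3}} - - \frac{45803}{14436} = - \frac{11814}{- \frac{10}{3} - \frac{121}{3}} + \frac{45803}{14436} = - \frac{11814}{- \frac{131}{3}} + \frac{45803}{14436} = \left(-11814\right) \left(- \frac{3}{131}\right) + \frac{45803}{14436} = \frac{35442}{131} + \frac{45803}{14436} = \frac{517640905}{1891116}$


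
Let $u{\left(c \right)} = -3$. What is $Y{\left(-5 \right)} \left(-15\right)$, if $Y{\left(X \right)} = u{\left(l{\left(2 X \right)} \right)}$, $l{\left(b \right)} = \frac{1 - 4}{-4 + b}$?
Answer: $45$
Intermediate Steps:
$l{\left(b \right)} = - \frac{3}{-4 + b}$
$Y{\left(X \right)} = -3$
$Y{\left(-5 \right)} \left(-15\right) = \left(-3\right) \left(-15\right) = 45$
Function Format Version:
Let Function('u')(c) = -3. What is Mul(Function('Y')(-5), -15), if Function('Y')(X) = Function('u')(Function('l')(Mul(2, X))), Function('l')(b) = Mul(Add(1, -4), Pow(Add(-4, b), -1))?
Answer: 45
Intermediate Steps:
Function('l')(b) = Mul(-3, Pow(Add(-4, b), -1))
Function('Y')(X) = -3
Mul(Function('Y')(-5), -15) = Mul(-3, -15) = 45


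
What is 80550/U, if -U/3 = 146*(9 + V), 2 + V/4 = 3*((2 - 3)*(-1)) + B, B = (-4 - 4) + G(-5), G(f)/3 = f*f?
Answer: -13425/20513 ≈ -0.65446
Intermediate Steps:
G(f) = 3*f**2 (G(f) = 3*(f*f) = 3*f**2)
B = 67 (B = (-4 - 4) + 3*(-5)**2 = -8 + 3*25 = -8 + 75 = 67)
V = 272 (V = -8 + 4*(3*((2 - 3)*(-1)) + 67) = -8 + 4*(3*(-1*(-1)) + 67) = -8 + 4*(3*1 + 67) = -8 + 4*(3 + 67) = -8 + 4*70 = -8 + 280 = 272)
U = -123078 (U = -438*(9 + 272) = -438*281 = -3*41026 = -123078)
80550/U = 80550/(-123078) = 80550*(-1/123078) = -13425/20513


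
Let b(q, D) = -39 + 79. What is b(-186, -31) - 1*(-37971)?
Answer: 38011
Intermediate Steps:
b(q, D) = 40
b(-186, -31) - 1*(-37971) = 40 - 1*(-37971) = 40 + 37971 = 38011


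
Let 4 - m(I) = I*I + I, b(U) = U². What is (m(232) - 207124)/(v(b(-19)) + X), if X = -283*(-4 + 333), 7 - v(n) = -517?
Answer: 261176/92583 ≈ 2.8210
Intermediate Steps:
v(n) = 524 (v(n) = 7 - 1*(-517) = 7 + 517 = 524)
m(I) = 4 - I - I² (m(I) = 4 - (I*I + I) = 4 - (I² + I) = 4 - (I + I²) = 4 + (-I - I²) = 4 - I - I²)
X = -93107 (X = -283*329 = -93107)
(m(232) - 207124)/(v(b(-19)) + X) = ((4 - 1*232 - 1*232²) - 207124)/(524 - 93107) = ((4 - 232 - 1*53824) - 207124)/(-92583) = ((4 - 232 - 53824) - 207124)*(-1/92583) = (-54052 - 207124)*(-1/92583) = -261176*(-1/92583) = 261176/92583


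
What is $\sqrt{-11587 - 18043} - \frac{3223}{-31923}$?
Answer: $\frac{3223}{31923} + i \sqrt{29630} \approx 0.10096 + 172.13 i$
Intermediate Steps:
$\sqrt{-11587 - 18043} - \frac{3223}{-31923} = \sqrt{-29630} - 3223 \left(- \frac{1}{31923}\right) = i \sqrt{29630} - - \frac{3223}{31923} = i \sqrt{29630} + \frac{3223}{31923} = \frac{3223}{31923} + i \sqrt{29630}$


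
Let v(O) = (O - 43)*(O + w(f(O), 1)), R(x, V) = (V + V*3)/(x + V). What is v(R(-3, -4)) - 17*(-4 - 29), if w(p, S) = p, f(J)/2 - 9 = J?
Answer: -22101/49 ≈ -451.04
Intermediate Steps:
f(J) = 18 + 2*J
R(x, V) = 4*V/(V + x) (R(x, V) = (V + 3*V)/(V + x) = (4*V)/(V + x) = 4*V/(V + x))
v(O) = (-43 + O)*(18 + 3*O) (v(O) = (O - 43)*(O + (18 + 2*O)) = (-43 + O)*(18 + 3*O))
v(R(-3, -4)) - 17*(-4 - 29) = (-774 - 444*(-4)/(-4 - 3) + 3*(4*(-4)/(-4 - 3))**2) - 17*(-4 - 29) = (-774 - 444*(-4)/(-7) + 3*(4*(-4)/(-7))**2) - 17*(-33) = (-774 - 444*(-4)*(-1)/7 + 3*(4*(-4)*(-1/7))**2) + 561 = (-774 - 111*16/7 + 3*(16/7)**2) + 561 = (-774 - 1776/7 + 3*(256/49)) + 561 = (-774 - 1776/7 + 768/49) + 561 = -49590/49 + 561 = -22101/49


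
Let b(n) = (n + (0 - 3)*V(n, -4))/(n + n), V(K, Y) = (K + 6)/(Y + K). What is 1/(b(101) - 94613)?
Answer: -9797/926918823 ≈ -1.0569e-5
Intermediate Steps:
V(K, Y) = (6 + K)/(K + Y)
b(n) = (n - 3*(6 + n)/(-4 + n))/(2*n) (b(n) = (n + (0 - 3)*((6 + n)/(n - 4)))/(n + n) = (n - 3*(6 + n)/(-4 + n))/((2*n)) = (n - 3*(6 + n)/(-4 + n))*(1/(2*n)) = (n - 3*(6 + n)/(-4 + n))/(2*n))
1/(b(101) - 94613) = 1/((½)*(-18 + 101² - 7*101)/(101*(-4 + 101)) - 94613) = 1/((½)*(1/101)*(-18 + 10201 - 707)/97 - 94613) = 1/((½)*(1/101)*(1/97)*9476 - 94613) = 1/(4738/9797 - 94613) = 1/(-926918823/9797) = -9797/926918823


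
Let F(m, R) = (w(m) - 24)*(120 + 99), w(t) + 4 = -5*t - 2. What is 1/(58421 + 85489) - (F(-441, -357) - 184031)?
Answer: -42064029539/143910 ≈ -2.9229e+5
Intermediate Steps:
w(t) = -6 - 5*t (w(t) = -4 + (-5*t - 2) = -4 + (-2 - 5*t) = -6 - 5*t)
F(m, R) = -6570 - 1095*m (F(m, R) = ((-6 - 5*m) - 24)*(120 + 99) = (-30 - 5*m)*219 = -6570 - 1095*m)
1/(58421 + 85489) - (F(-441, -357) - 184031) = 1/(58421 + 85489) - ((-6570 - 1095*(-441)) - 184031) = 1/143910 - ((-6570 + 482895) - 184031) = 1/143910 - (476325 - 184031) = 1/143910 - 1*292294 = 1/143910 - 292294 = -42064029539/143910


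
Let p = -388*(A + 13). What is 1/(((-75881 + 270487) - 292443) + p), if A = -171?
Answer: -1/36533 ≈ -2.7373e-5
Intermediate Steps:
p = 61304 (p = -388*(-171 + 13) = -388*(-158) = 61304)
1/(((-75881 + 270487) - 292443) + p) = 1/(((-75881 + 270487) - 292443) + 61304) = 1/((194606 - 292443) + 61304) = 1/(-97837 + 61304) = 1/(-36533) = -1/36533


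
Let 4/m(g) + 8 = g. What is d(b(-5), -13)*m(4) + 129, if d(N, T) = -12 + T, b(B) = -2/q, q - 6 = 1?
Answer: 154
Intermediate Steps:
q = 7 (q = 6 + 1 = 7)
m(g) = 4/(-8 + g)
b(B) = -2/7
d(b(-5), -13)*m(4) + 129 = (-12 - 13)*(4/(-8 + 4)) + 129 = -100/(-4) + 129 = -100*(-1)/4 + 129 = -25*(-1) + 129 = 25 + 129 = 154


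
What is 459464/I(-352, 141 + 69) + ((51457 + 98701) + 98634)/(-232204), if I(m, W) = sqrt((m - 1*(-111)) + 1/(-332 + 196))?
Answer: -62198/58051 - 918928*I*sqrt(1114418)/32777 ≈ -1.0714 - 29596.0*I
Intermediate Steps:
I(m, W) = sqrt(15095/136 + m) (I(m, W) = sqrt((m + 111) + 1/(-136)) = sqrt((111 + m) - 1/136) = sqrt(15095/136 + m))
459464/I(-352, 141 + 69) + ((51457 + 98701) + 98634)/(-232204) = 459464/((sqrt(513230 + 4624*(-352))/68)) + ((51457 + 98701) + 98634)/(-232204) = 459464/((sqrt(513230 - 1627648)/68)) + (150158 + 98634)*(-1/232204) = 459464/((sqrt(-1114418)/68)) + 248792*(-1/232204) = 459464/(((I*sqrt(1114418))/68)) - 62198/58051 = 459464/((I*sqrt(1114418)/68)) - 62198/58051 = 459464*(-2*I*sqrt(1114418)/32777) - 62198/58051 = -918928*I*sqrt(1114418)/32777 - 62198/58051 = -62198/58051 - 918928*I*sqrt(1114418)/32777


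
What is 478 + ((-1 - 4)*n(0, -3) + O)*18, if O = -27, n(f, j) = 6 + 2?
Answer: -728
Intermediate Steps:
n(f, j) = 8
478 + ((-1 - 4)*n(0, -3) + O)*18 = 478 + ((-1 - 4)*8 - 27)*18 = 478 + (-5*8 - 27)*18 = 478 + (-40 - 27)*18 = 478 - 67*18 = 478 - 1206 = -728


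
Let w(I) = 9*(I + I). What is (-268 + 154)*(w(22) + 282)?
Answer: -77292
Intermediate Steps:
w(I) = 18*I (w(I) = 9*(2*I) = 18*I)
(-268 + 154)*(w(22) + 282) = (-268 + 154)*(18*22 + 282) = -114*(396 + 282) = -114*678 = -77292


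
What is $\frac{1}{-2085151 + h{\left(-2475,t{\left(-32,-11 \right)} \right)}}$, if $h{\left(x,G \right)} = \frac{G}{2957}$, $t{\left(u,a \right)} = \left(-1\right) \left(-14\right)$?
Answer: $- \frac{2957}{6165791493} \approx -4.7958 \cdot 10^{-7}$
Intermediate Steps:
$t{\left(u,a \right)} = 14$
$h{\left(x,G \right)} = \frac{G}{2957}$ ($h{\left(x,G \right)} = G \frac{1}{2957} = \frac{G}{2957}$)
$\frac{1}{-2085151 + h{\left(-2475,t{\left(-32,-11 \right)} \right)}} = \frac{1}{-2085151 + \frac{1}{2957} \cdot 14} = \frac{1}{-2085151 + \frac{14}{2957}} = \frac{1}{- \frac{6165791493}{2957}} = - \frac{2957}{6165791493}$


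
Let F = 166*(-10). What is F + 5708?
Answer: 4048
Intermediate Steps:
F = -1660
F + 5708 = -1660 + 5708 = 4048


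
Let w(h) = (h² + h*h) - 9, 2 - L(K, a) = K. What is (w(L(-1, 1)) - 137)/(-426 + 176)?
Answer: 64/125 ≈ 0.51200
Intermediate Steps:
L(K, a) = 2 - K
w(h) = -9 + 2*h² (w(h) = (h² + h²) - 9 = 2*h² - 9 = -9 + 2*h²)
(w(L(-1, 1)) - 137)/(-426 + 176) = ((-9 + 2*(2 - 1*(-1))²) - 137)/(-426 + 176) = ((-9 + 2*(2 + 1)²) - 137)/(-250) = ((-9 + 2*3²) - 137)*(-1/250) = ((-9 + 2*9) - 137)*(-1/250) = ((-9 + 18) - 137)*(-1/250) = (9 - 137)*(-1/250) = -128*(-1/250) = 64/125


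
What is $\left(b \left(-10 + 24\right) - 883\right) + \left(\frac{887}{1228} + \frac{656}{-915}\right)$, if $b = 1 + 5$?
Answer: $- \frac{897766343}{1123620} \approx -798.99$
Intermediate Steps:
$b = 6$
$\left(b \left(-10 + 24\right) - 883\right) + \left(\frac{887}{1228} + \frac{656}{-915}\right) = \left(6 \left(-10 + 24\right) - 883\right) + \left(\frac{887}{1228} + \frac{656}{-915}\right) = \left(6 \cdot 14 - 883\right) + \left(887 \cdot \frac{1}{1228} + 656 \left(- \frac{1}{915}\right)\right) = \left(84 - 883\right) + \left(\frac{887}{1228} - \frac{656}{915}\right) = -799 + \frac{6037}{1123620} = - \frac{897766343}{1123620}$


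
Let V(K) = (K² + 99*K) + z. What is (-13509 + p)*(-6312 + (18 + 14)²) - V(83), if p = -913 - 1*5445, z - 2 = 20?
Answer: 105041568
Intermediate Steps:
z = 22 (z = 2 + 20 = 22)
p = -6358 (p = -913 - 5445 = -6358)
V(K) = 22 + K² + 99*K (V(K) = (K² + 99*K) + 22 = 22 + K² + 99*K)
(-13509 + p)*(-6312 + (18 + 14)²) - V(83) = (-13509 - 6358)*(-6312 + (18 + 14)²) - (22 + 83² + 99*83) = -19867*(-6312 + 32²) - (22 + 6889 + 8217) = -19867*(-6312 + 1024) - 1*15128 = -19867*(-5288) - 15128 = 105056696 - 15128 = 105041568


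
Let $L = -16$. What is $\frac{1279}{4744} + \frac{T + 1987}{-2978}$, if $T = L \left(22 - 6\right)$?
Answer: $- \frac{2201501}{7063816} \approx -0.31166$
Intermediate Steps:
$T = -256$ ($T = - 16 \left(22 - 6\right) = \left(-16\right) 16 = -256$)
$\frac{1279}{4744} + \frac{T + 1987}{-2978} = \frac{1279}{4744} + \frac{-256 + 1987}{-2978} = 1279 \cdot \frac{1}{4744} + 1731 \left(- \frac{1}{2978}\right) = \frac{1279}{4744} - \frac{1731}{2978} = - \frac{2201501}{7063816}$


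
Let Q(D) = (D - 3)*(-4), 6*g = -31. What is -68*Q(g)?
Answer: -6664/3 ≈ -2221.3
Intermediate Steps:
g = -31/6 (g = (1/6)*(-31) = -31/6 ≈ -5.1667)
Q(D) = 12 - 4*D (Q(D) = (-3 + D)*(-4) = 12 - 4*D)
-68*Q(g) = -68*(12 - 4*(-31/6)) = -68*(12 + 62/3) = -68*98/3 = -6664/3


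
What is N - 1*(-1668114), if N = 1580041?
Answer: 3248155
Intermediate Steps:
N - 1*(-1668114) = 1580041 - 1*(-1668114) = 1580041 + 1668114 = 3248155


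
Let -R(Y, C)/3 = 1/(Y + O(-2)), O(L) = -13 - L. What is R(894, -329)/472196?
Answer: -3/416949068 ≈ -7.1951e-9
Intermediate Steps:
R(Y, C) = -3/(-11 + Y) (R(Y, C) = -3/(Y + (-13 - 1*(-2))) = -3/(Y + (-13 + 2)) = -3/(Y - 11) = -3/(-11 + Y))
R(894, -329)/472196 = -3/(-11 + 894)/472196 = -3/883*(1/472196) = -3*1/883*(1/472196) = -3/883*1/472196 = -3/416949068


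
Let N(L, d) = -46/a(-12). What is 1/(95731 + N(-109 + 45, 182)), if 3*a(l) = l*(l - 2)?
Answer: 28/2680445 ≈ 1.0446e-5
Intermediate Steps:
a(l) = l*(-2 + l)/3 (a(l) = (l*(l - 2))/3 = (l*(-2 + l))/3 = l*(-2 + l)/3)
N(L, d) = -23/28 (N(L, d) = -46*(-1/(4*(-2 - 12))) = -46/((1/3)*(-12)*(-14)) = -46/56 = -46*1/56 = -23/28)
1/(95731 + N(-109 + 45, 182)) = 1/(95731 - 23/28) = 1/(2680445/28) = 28/2680445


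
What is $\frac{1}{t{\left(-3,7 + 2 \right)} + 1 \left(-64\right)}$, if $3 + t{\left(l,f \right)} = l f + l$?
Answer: $- \frac{1}{97} \approx -0.010309$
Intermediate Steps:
$t{\left(l,f \right)} = -3 + l + f l$ ($t{\left(l,f \right)} = -3 + \left(l f + l\right) = -3 + \left(f l + l\right) = -3 + \left(l + f l\right) = -3 + l + f l$)
$\frac{1}{t{\left(-3,7 + 2 \right)} + 1 \left(-64\right)} = \frac{1}{\left(-3 - 3 + \left(7 + 2\right) \left(-3\right)\right) + 1 \left(-64\right)} = \frac{1}{\left(-3 - 3 + 9 \left(-3\right)\right) - 64} = \frac{1}{\left(-3 - 3 - 27\right) - 64} = \frac{1}{-33 - 64} = \frac{1}{-97} = - \frac{1}{97}$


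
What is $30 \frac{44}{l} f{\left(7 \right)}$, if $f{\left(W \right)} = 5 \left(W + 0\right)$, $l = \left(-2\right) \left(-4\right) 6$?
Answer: $\frac{1925}{2} \approx 962.5$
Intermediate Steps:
$l = 48$ ($l = 8 \cdot 6 = 48$)
$f{\left(W \right)} = 5 W$
$30 \frac{44}{l} f{\left(7 \right)} = 30 \cdot \frac{44}{48} \cdot 5 \cdot 7 = 30 \cdot 44 \cdot \frac{1}{48} \cdot 35 = 30 \cdot \frac{11}{12} \cdot 35 = \frac{55}{2} \cdot 35 = \frac{1925}{2}$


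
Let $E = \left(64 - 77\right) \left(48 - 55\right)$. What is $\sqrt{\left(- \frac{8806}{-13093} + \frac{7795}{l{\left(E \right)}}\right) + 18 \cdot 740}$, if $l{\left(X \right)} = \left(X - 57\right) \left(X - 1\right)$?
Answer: $\frac{\sqrt{23762267314560199}}{1335486} \approx 115.43$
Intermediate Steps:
$E = 91$ ($E = \left(-13\right) \left(-7\right) = 91$)
$l{\left(X \right)} = \left(-1 + X\right) \left(-57 + X\right)$ ($l{\left(X \right)} = \left(-57 + X\right) \left(-1 + X\right) = \left(-1 + X\right) \left(-57 + X\right)$)
$\sqrt{\left(- \frac{8806}{-13093} + \frac{7795}{l{\left(E \right)}}\right) + 18 \cdot 740} = \sqrt{\left(- \frac{8806}{-13093} + \frac{7795}{57 + 91^{2} - 5278}\right) + 18 \cdot 740} = \sqrt{\left(\left(-8806\right) \left(- \frac{1}{13093}\right) + \frac{7795}{57 + 8281 - 5278}\right) + 13320} = \sqrt{\left(\frac{8806}{13093} + \frac{7795}{3060}\right) + 13320} = \sqrt{\left(\frac{8806}{13093} + 7795 \cdot \frac{1}{3060}\right) + 13320} = \sqrt{\left(\frac{8806}{13093} + \frac{1559}{612}\right) + 13320} = \sqrt{\frac{25801259}{8012916} + 13320} = \sqrt{\frac{106757842379}{8012916}} = \frac{\sqrt{23762267314560199}}{1335486}$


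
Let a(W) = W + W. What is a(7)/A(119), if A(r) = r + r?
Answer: 1/17 ≈ 0.058824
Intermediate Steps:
A(r) = 2*r
a(W) = 2*W
a(7)/A(119) = (2*7)/((2*119)) = 14/238 = 14*(1/238) = 1/17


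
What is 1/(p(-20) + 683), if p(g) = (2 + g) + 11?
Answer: 1/676 ≈ 0.0014793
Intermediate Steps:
p(g) = 13 + g
1/(p(-20) + 683) = 1/((13 - 20) + 683) = 1/(-7 + 683) = 1/676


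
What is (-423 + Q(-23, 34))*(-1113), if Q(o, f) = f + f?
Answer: 395115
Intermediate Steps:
Q(o, f) = 2*f
(-423 + Q(-23, 34))*(-1113) = (-423 + 2*34)*(-1113) = (-423 + 68)*(-1113) = -355*(-1113) = 395115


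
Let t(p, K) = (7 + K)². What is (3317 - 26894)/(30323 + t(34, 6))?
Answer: -7859/10164 ≈ -0.77322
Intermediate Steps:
(3317 - 26894)/(30323 + t(34, 6)) = (3317 - 26894)/(30323 + (7 + 6)²) = -23577/(30323 + 13²) = -23577/(30323 + 169) = -23577/30492 = -23577*1/30492 = -7859/10164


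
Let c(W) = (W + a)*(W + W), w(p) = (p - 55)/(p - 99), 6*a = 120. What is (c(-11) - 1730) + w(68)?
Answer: -59781/31 ≈ -1928.4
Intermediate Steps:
a = 20 (a = (⅙)*120 = 20)
w(p) = (-55 + p)/(-99 + p)
c(W) = 2*W*(20 + W) (c(W) = (W + 20)*(W + W) = (20 + W)*(2*W) = 2*W*(20 + W))
(c(-11) - 1730) + w(68) = (2*(-11)*(20 - 11) - 1730) + (-55 + 68)/(-99 + 68) = (2*(-11)*9 - 1730) + 13/(-31) = (-198 - 1730) - 1/31*13 = -1928 - 13/31 = -59781/31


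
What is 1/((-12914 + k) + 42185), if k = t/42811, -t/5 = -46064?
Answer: 42811/1253351101 ≈ 3.4157e-5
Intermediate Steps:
t = 230320 (t = -5*(-46064) = 230320)
k = 230320/42811 ≈ 5.3799
1/((-12914 + k) + 42185) = 1/((-12914 + 230320/42811) + 42185) = 1/(-552630934/42811 + 42185) = 1/(1253351101/42811) = 42811/1253351101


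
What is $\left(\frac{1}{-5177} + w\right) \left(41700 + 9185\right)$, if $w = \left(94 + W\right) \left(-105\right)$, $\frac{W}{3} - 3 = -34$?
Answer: $- \frac{27660373610}{5177} \approx -5.3429 \cdot 10^{6}$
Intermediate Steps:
$W = -93$ ($W = 9 + 3 \left(-34\right) = 9 - 102 = -93$)
$w = -105$ ($w = \left(94 - 93\right) \left(-105\right) = 1 \left(-105\right) = -105$)
$\left(\frac{1}{-5177} + w\right) \left(41700 + 9185\right) = \left(\frac{1}{-5177} - 105\right) \left(41700 + 9185\right) = \left(- \frac{1}{5177} - 105\right) 50885 = \left(- \frac{543586}{5177}\right) 50885 = - \frac{27660373610}{5177}$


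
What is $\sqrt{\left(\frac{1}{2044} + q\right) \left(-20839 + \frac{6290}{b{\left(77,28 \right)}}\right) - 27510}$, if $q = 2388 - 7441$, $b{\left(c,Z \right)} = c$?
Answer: $\frac{\sqrt{13252371497263569}}{11242} \approx 10240.0$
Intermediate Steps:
$q = -5053$ ($q = 2388 - 7441 = -5053$)
$\sqrt{\left(\frac{1}{2044} + q\right) \left(-20839 + \frac{6290}{b{\left(77,28 \right)}}\right) - 27510} = \sqrt{\left(\frac{1}{2044} - 5053\right) \left(-20839 + \frac{6290}{77}\right) - 27510} = \sqrt{\left(\frac{1}{2044} - 5053\right) \left(-20839 + 6290 \cdot \frac{1}{77}\right) - 27510} = \sqrt{- \frac{10328331 \left(-20839 + \frac{6290}{77}\right)}{2044} - 27510} = \sqrt{\left(- \frac{10328331}{2044}\right) \left(- \frac{1598313}{77}\right) - 27510} = \sqrt{\frac{16507905705603}{157388} - 27510} = \sqrt{\frac{16503575961723}{157388}} = \frac{\sqrt{13252371497263569}}{11242}$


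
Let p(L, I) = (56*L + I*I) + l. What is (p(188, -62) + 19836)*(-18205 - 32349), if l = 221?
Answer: -1740523666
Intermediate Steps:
p(L, I) = 221 + I² + 56*L (p(L, I) = (56*L + I*I) + 221 = (56*L + I²) + 221 = (I² + 56*L) + 221 = 221 + I² + 56*L)
(p(188, -62) + 19836)*(-18205 - 32349) = ((221 + (-62)² + 56*188) + 19836)*(-18205 - 32349) = ((221 + 3844 + 10528) + 19836)*(-50554) = (14593 + 19836)*(-50554) = 34429*(-50554) = -1740523666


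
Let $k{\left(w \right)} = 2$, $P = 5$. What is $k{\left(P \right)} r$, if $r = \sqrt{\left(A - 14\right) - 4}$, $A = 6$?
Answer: $4 i \sqrt{3} \approx 6.9282 i$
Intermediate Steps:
$r = 2 i \sqrt{3}$ ($r = \sqrt{\left(6 - 14\right) - 4} = \sqrt{-8 - 4} = \sqrt{-12} = 2 i \sqrt{3} \approx 3.4641 i$)
$k{\left(P \right)} r = 2 \cdot 2 i \sqrt{3} = 4 i \sqrt{3}$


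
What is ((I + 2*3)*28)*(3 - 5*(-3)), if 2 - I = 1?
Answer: 3528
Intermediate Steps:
I = 1 (I = 2 - 1*1 = 2 - 1 = 1)
((I + 2*3)*28)*(3 - 5*(-3)) = ((1 + 2*3)*28)*(3 - 5*(-3)) = ((1 + 6)*28)*(3 - 1*(-15)) = (7*28)*(3 + 15) = 196*18 = 3528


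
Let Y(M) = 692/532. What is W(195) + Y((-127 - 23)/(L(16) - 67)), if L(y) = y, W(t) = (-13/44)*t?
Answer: -329543/5852 ≈ -56.313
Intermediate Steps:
W(t) = -13*t/44 (W(t) = (-13*1/44)*t = -13*t/44)
Y(M) = 173/133 (Y(M) = 692*(1/532) = 173/133)
W(195) + Y((-127 - 23)/(L(16) - 67)) = -13/44*195 + 173/133 = -2535/44 + 173/133 = -329543/5852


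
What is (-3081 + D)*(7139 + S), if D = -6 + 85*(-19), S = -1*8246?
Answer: 5205114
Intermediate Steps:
S = -8246
D = -1621 (D = -6 - 1615 = -1621)
(-3081 + D)*(7139 + S) = (-3081 - 1621)*(7139 - 8246) = -4702*(-1107) = 5205114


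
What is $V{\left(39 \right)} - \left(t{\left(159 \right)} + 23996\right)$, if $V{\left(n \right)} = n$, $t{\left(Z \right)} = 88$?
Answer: $-24045$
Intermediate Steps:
$V{\left(39 \right)} - \left(t{\left(159 \right)} + 23996\right) = 39 - \left(88 + 23996\right) = 39 - 24084 = -24045$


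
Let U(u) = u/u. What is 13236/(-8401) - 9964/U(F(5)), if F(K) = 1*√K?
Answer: -83720800/8401 ≈ -9965.6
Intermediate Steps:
F(K) = √K
U(u) = 1
13236/(-8401) - 9964/U(F(5)) = 13236/(-8401) - 9964/1 = 13236*(-1/8401) - 9964*1 = -13236/8401 - 9964 = -83720800/8401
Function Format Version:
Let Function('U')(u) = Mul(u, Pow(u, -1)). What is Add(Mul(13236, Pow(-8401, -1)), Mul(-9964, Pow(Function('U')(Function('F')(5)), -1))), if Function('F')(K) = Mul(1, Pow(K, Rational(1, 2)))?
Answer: Rational(-83720800, 8401) ≈ -9965.6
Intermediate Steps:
Function('F')(K) = Pow(K, Rational(1, 2))
Function('U')(u) = 1
Add(Mul(13236, Pow(-8401, -1)), Mul(-9964, Pow(Function('U')(Function('F')(5)), -1))) = Add(Mul(13236, Pow(-8401, -1)), Mul(-9964, Pow(1, -1))) = Add(Mul(13236, Rational(-1, 8401)), Mul(-9964, 1)) = Add(Rational(-13236, 8401), -9964) = Rational(-83720800, 8401)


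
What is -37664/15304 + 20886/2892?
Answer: 4389897/922066 ≈ 4.7609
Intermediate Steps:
-37664/15304 + 20886/2892 = -37664*1/15304 + 20886*(1/2892) = -4708/1913 + 3481/482 = 4389897/922066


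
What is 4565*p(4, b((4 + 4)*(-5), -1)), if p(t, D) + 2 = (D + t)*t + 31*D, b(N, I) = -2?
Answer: -255640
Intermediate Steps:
p(t, D) = -2 + 31*D + t*(D + t) (p(t, D) = -2 + ((D + t)*t + 31*D) = -2 + (t*(D + t) + 31*D) = -2 + (31*D + t*(D + t)) = -2 + 31*D + t*(D + t))
4565*p(4, b((4 + 4)*(-5), -1)) = 4565*(-2 + 4**2 + 31*(-2) - 2*4) = 4565*(-2 + 16 - 62 - 8) = 4565*(-56) = -255640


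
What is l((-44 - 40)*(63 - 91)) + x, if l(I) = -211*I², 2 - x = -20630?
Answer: -1167211112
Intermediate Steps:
x = 20632 (x = 2 - 1*(-20630) = 2 + 20630 = 20632)
l((-44 - 40)*(63 - 91)) + x = -211*(-44 - 40)²*(63 - 91)² + 20632 = -211*(-84*(-28))² + 20632 = -211*2352² + 20632 = -211*5531904 + 20632 = -1167231744 + 20632 = -1167211112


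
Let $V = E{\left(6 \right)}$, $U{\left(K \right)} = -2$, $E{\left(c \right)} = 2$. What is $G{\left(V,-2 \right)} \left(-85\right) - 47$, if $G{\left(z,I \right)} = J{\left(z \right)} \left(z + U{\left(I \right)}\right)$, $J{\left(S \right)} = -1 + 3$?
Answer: $-47$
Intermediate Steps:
$J{\left(S \right)} = 2$
$V = 2$
$G{\left(z,I \right)} = -4 + 2 z$ ($G{\left(z,I \right)} = 2 \left(z - 2\right) = 2 \left(-2 + z\right) = -4 + 2 z$)
$G{\left(V,-2 \right)} \left(-85\right) - 47 = \left(-4 + 2 \cdot 2\right) \left(-85\right) - 47 = \left(-4 + 4\right) \left(-85\right) - 47 = 0 \left(-85\right) - 47 = 0 - 47 = -47$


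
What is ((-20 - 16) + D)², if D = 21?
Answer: 225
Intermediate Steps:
((-20 - 16) + D)² = ((-20 - 16) + 21)² = (-36 + 21)² = (-15)² = 225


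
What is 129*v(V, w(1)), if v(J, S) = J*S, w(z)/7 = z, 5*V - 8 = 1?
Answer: 8127/5 ≈ 1625.4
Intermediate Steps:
V = 9/5 (V = 8/5 + (⅕)*1 = 8/5 + ⅕ = 9/5 ≈ 1.8000)
w(z) = 7*z
129*v(V, w(1)) = 129*(9*(7*1)/5) = 129*((9/5)*7) = 129*(63/5) = 8127/5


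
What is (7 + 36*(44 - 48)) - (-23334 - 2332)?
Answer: 25529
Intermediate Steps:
(7 + 36*(44 - 48)) - (-23334 - 2332) = (7 + 36*(-4)) - 1*(-25666) = (7 - 144) + 25666 = -137 + 25666 = 25529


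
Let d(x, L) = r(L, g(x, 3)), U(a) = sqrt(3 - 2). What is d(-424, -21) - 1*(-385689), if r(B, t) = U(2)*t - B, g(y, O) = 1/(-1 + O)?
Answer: 771421/2 ≈ 3.8571e+5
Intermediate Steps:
U(a) = 1 (U(a) = sqrt(1) = 1)
r(B, t) = t - B (r(B, t) = 1*t - B = t - B)
d(x, L) = 1/2 - L (d(x, L) = 1/(-1 + 3) - L = 1/2 - L)
d(-424, -21) - 1*(-385689) = (1/2 - 1*(-21)) - 1*(-385689) = (1/2 + 21) + 385689 = 43/2 + 385689 = 771421/2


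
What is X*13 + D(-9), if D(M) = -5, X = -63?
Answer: -824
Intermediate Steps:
X*13 + D(-9) = -63*13 - 5 = -819 - 5 = -824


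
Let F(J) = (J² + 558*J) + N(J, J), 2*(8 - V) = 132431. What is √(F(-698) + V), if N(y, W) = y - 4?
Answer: √123242/2 ≈ 175.53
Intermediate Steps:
N(y, W) = -4 + y
V = -132415/2 (V = 8 - ½*132431 = 8 - 132431/2 = -132415/2 ≈ -66208.)
F(J) = -4 + J² + 559*J (F(J) = (J² + 558*J) + (-4 + J) = -4 + J² + 559*J)
√(F(-698) + V) = √((-4 + (-698)² + 559*(-698)) - 132415/2) = √((-4 + 487204 - 390182) - 132415/2) = √(97018 - 132415/2) = √(61621/2) = √123242/2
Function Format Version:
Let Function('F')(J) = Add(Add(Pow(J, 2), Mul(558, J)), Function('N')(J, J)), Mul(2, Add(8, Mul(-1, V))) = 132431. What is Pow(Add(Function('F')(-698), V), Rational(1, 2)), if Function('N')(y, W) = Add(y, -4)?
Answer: Mul(Rational(1, 2), Pow(123242, Rational(1, 2))) ≈ 175.53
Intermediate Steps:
Function('N')(y, W) = Add(-4, y)
V = Rational(-132415, 2) (V = Add(8, Mul(Rational(-1, 2), 132431)) = Add(8, Rational(-132431, 2)) = Rational(-132415, 2) ≈ -66208.)
Function('F')(J) = Add(-4, Pow(J, 2), Mul(559, J)) (Function('F')(J) = Add(Add(Pow(J, 2), Mul(558, J)), Add(-4, J)) = Add(-4, Pow(J, 2), Mul(559, J)))
Pow(Add(Function('F')(-698), V), Rational(1, 2)) = Pow(Add(Add(-4, Pow(-698, 2), Mul(559, -698)), Rational(-132415, 2)), Rational(1, 2)) = Pow(Add(Add(-4, 487204, -390182), Rational(-132415, 2)), Rational(1, 2)) = Pow(Add(97018, Rational(-132415, 2)), Rational(1, 2)) = Pow(Rational(61621, 2), Rational(1, 2)) = Mul(Rational(1, 2), Pow(123242, Rational(1, 2)))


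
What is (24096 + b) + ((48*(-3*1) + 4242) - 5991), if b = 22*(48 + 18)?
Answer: 23655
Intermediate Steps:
b = 1452 (b = 22*66 = 1452)
(24096 + b) + ((48*(-3*1) + 4242) - 5991) = (24096 + 1452) + ((48*(-3*1) + 4242) - 5991) = 25548 + ((48*(-3) + 4242) - 5991) = 25548 + ((-144 + 4242) - 5991) = 25548 + (4098 - 5991) = 25548 - 1893 = 23655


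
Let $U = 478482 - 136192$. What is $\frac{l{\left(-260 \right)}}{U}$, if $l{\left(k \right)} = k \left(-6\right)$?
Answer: $\frac{12}{2633} \approx 0.0045575$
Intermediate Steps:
$U = 342290$ ($U = 478482 - 136192 = 342290$)
$l{\left(k \right)} = - 6 k$
$\frac{l{\left(-260 \right)}}{U} = \frac{\left(-6\right) \left(-260\right)}{342290} = 1560 \cdot \frac{1}{342290} = \frac{12}{2633}$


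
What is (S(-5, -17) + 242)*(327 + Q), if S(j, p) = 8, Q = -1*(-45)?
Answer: 93000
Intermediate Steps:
Q = 45
(S(-5, -17) + 242)*(327 + Q) = (8 + 242)*(327 + 45) = 250*372 = 93000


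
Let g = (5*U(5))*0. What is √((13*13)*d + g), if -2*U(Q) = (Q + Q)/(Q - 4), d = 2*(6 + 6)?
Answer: 26*√6 ≈ 63.687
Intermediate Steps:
d = 24 (d = 2*12 = 24)
U(Q) = -Q/(-4 + Q) (U(Q) = -(Q + Q)/(2*(Q - 4)) = -2*Q/(2*(-4 + Q)) = -Q/(-4 + Q))
g = 0 (g = (5*(-1*5/(-4 + 5)))*0 = (5*(-1*5/1))*0 = (5*(-1*5*1))*0 = (5*(-5))*0 = -25*0 = 0)
√((13*13)*d + g) = √((13*13)*24 + 0) = √(169*24 + 0) = √(4056 + 0) = √4056 = 26*√6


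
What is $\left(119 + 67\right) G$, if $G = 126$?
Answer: $23436$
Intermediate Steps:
$\left(119 + 67\right) G = \left(119 + 67\right) 126 = 186 \cdot 126 = 23436$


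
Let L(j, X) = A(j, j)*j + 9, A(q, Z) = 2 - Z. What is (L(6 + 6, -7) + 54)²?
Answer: 3249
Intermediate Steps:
L(j, X) = 9 + j*(2 - j) (L(j, X) = (2 - j)*j + 9 = j*(2 - j) + 9 = 9 + j*(2 - j))
(L(6 + 6, -7) + 54)² = ((9 - (6 + 6)*(-2 + (6 + 6))) + 54)² = ((9 - 1*12*(-2 + 12)) + 54)² = ((9 - 1*12*10) + 54)² = ((9 - 120) + 54)² = (-111 + 54)² = (-57)² = 3249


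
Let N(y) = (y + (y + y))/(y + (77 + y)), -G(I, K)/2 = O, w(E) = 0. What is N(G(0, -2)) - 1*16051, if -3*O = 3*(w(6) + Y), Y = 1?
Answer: -433375/27 ≈ -16051.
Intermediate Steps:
O = -1 (O = -(0 + 1) = -1 ≈ -1.0000)
G(I, K) = 2 (G(I, K) = -2*(-1) = 2)
N(y) = 3*y/(77 + 2*y) (N(y) = (y + 2*y)/(77 + 2*y) = (3*y)/(77 + 2*y) = 3*y/(77 + 2*y))
N(G(0, -2)) - 1*16051 = 3*2/(77 + 2*2) - 1*16051 = 3*2/(77 + 4) - 16051 = 3*2/81 - 16051 = 3*2*(1/81) - 16051 = 2/27 - 16051 = -433375/27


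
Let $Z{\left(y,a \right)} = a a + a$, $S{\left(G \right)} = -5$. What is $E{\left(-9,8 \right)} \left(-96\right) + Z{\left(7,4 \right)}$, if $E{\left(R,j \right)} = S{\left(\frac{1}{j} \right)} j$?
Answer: $3860$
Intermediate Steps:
$E{\left(R,j \right)} = - 5 j$
$Z{\left(y,a \right)} = a + a^{2}$ ($Z{\left(y,a \right)} = a^{2} + a = a + a^{2}$)
$E{\left(-9,8 \right)} \left(-96\right) + Z{\left(7,4 \right)} = \left(-5\right) 8 \left(-96\right) + 4 \left(1 + 4\right) = \left(-40\right) \left(-96\right) + 4 \cdot 5 = 3840 + 20 = 3860$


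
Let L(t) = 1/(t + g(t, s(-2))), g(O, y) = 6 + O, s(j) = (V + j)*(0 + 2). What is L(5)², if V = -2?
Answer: 1/256 ≈ 0.0039063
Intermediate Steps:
s(j) = -4 + 2*j (s(j) = (-2 + j)*(0 + 2) = (-2 + j)*2 = -4 + 2*j)
L(t) = 1/(6 + 2*t) (L(t) = 1/(t + (6 + t)) = 1/(6 + 2*t))
L(5)² = (1/(2*(3 + 5)))² = ((½)/8)² = ((½)*(⅛))² = (1/16)² = 1/256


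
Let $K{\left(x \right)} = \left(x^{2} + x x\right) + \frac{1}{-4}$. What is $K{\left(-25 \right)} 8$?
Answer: $9998$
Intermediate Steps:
$K{\left(x \right)} = - \frac{1}{4} + 2 x^{2}$ ($K{\left(x \right)} = \left(x^{2} + x^{2}\right) - \frac{1}{4} = 2 x^{2} - \frac{1}{4} = - \frac{1}{4} + 2 x^{2}$)
$K{\left(-25 \right)} 8 = \left(- \frac{1}{4} + 2 \left(-25\right)^{2}\right) 8 = \left(- \frac{1}{4} + 2 \cdot 625\right) 8 = \left(- \frac{1}{4} + 1250\right) 8 = \frac{4999}{4} \cdot 8 = 9998$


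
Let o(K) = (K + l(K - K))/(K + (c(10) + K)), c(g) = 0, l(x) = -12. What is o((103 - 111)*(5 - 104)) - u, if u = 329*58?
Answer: -2518759/132 ≈ -19082.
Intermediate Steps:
u = 19082
o(K) = (-12 + K)/(2*K) (o(K) = (K - 12)/(K + (0 + K)) = (-12 + K)/(K + K) = (-12 + K)/((2*K)) = (-12 + K)*(1/(2*K)) = (-12 + K)/(2*K))
o((103 - 111)*(5 - 104)) - u = (-12 + (103 - 111)*(5 - 104))/(2*(((103 - 111)*(5 - 104)))) - 1*19082 = (-12 - 8*(-99))/(2*((-8*(-99)))) - 19082 = (1/2)*(-12 + 792)/792 - 19082 = (1/2)*(1/792)*780 - 19082 = 65/132 - 19082 = -2518759/132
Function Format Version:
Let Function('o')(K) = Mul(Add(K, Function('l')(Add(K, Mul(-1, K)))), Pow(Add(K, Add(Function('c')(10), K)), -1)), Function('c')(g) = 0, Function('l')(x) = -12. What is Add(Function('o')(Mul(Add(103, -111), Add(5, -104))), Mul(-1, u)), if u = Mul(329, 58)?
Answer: Rational(-2518759, 132) ≈ -19082.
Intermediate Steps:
u = 19082
Function('o')(K) = Mul(Rational(1, 2), Pow(K, -1), Add(-12, K)) (Function('o')(K) = Mul(Add(K, -12), Pow(Add(K, Add(0, K)), -1)) = Mul(Add(-12, K), Pow(Add(K, K), -1)) = Mul(Add(-12, K), Pow(Mul(2, K), -1)) = Mul(Add(-12, K), Mul(Rational(1, 2), Pow(K, -1))) = Mul(Rational(1, 2), Pow(K, -1), Add(-12, K)))
Add(Function('o')(Mul(Add(103, -111), Add(5, -104))), Mul(-1, u)) = Add(Mul(Rational(1, 2), Pow(Mul(Add(103, -111), Add(5, -104)), -1), Add(-12, Mul(Add(103, -111), Add(5, -104)))), Mul(-1, 19082)) = Add(Mul(Rational(1, 2), Pow(Mul(-8, -99), -1), Add(-12, Mul(-8, -99))), -19082) = Add(Mul(Rational(1, 2), Pow(792, -1), Add(-12, 792)), -19082) = Add(Mul(Rational(1, 2), Rational(1, 792), 780), -19082) = Add(Rational(65, 132), -19082) = Rational(-2518759, 132)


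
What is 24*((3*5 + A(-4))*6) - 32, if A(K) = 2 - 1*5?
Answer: 1696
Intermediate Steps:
A(K) = -3 (A(K) = 2 - 5 = -3)
24*((3*5 + A(-4))*6) - 32 = 24*((3*5 - 3)*6) - 32 = 24*((15 - 3)*6) - 32 = 24*(12*6) - 32 = 24*72 - 32 = 1728 - 32 = 1696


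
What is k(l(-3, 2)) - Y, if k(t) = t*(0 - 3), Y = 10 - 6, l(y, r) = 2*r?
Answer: -16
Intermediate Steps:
Y = 4
k(t) = -3*t (k(t) = t*(-3) = -3*t)
k(l(-3, 2)) - Y = -6*2 - 1*4 = -3*4 - 4 = -12 - 4 = -16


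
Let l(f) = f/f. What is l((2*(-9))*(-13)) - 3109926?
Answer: -3109925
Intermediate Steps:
l(f) = 1
l((2*(-9))*(-13)) - 3109926 = 1 - 3109926 = -3109925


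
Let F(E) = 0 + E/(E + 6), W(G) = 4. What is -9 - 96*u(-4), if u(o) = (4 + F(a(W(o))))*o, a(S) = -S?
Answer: 759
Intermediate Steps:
F(E) = E/(6 + E) (F(E) = 0 + E/(6 + E) = E/(6 + E))
u(o) = 2*o (u(o) = (4 + (-1*4)/(6 - 1*4))*o = (4 - 4/(6 - 4))*o = (4 - 4/2)*o = (4 - 4*½)*o = (4 - 2)*o = 2*o)
-9 - 96*u(-4) = -9 - 192*(-4) = -9 - 96*(-8) = -9 + 768 = 759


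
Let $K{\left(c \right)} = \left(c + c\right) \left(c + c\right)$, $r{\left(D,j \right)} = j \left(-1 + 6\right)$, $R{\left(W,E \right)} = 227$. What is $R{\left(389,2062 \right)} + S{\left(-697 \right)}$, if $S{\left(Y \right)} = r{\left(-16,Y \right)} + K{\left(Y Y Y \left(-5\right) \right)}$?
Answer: $11465596887433009642$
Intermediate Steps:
$r{\left(D,j \right)} = 5 j$ ($r{\left(D,j \right)} = j 5 = 5 j$)
$K{\left(c \right)} = 4 c^{2}$ ($K{\left(c \right)} = 2 c 2 c = 4 c^{2}$)
$S{\left(Y \right)} = 5 Y + 100 Y^{6}$ ($S{\left(Y \right)} = 5 Y + 4 \left(Y Y Y \left(-5\right)\right)^{2} = 5 Y + 4 \left(Y^{2} Y \left(-5\right)\right)^{2} = 5 Y + 4 \left(Y^{3} \left(-5\right)\right)^{2} = 5 Y + 4 \left(- 5 Y^{3}\right)^{2} = 5 Y + 4 \cdot 25 Y^{6} = 5 Y + 100 Y^{6}$)
$R{\left(389,2062 \right)} + S{\left(-697 \right)} = 227 + \left(5 \left(-697\right) + 100 \left(-697\right)^{6}\right) = 227 + \left(-3485 + 100 \cdot 114655968874330129\right) = 227 + \left(-3485 + 11465596887433012900\right) = 227 + 11465596887433009415 = 11465596887433009642$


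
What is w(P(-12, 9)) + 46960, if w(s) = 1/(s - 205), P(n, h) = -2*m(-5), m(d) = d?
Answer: 9157199/195 ≈ 46960.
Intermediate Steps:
P(n, h) = 10 (P(n, h) = -2*(-5) = 10)
w(s) = 1/(-205 + s)
w(P(-12, 9)) + 46960 = 1/(-205 + 10) + 46960 = 1/(-195) + 46960 = -1/195 + 46960 = 9157199/195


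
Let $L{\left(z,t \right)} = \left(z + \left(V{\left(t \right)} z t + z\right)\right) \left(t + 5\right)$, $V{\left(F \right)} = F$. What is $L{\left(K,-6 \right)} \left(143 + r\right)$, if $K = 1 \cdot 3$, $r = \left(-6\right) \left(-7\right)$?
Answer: $-21090$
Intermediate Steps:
$r = 42$
$K = 3$
$L{\left(z,t \right)} = \left(5 + t\right) \left(2 z + z t^{2}\right)$ ($L{\left(z,t \right)} = \left(z + \left(t z t + z\right)\right) \left(t + 5\right) = \left(z + \left(z t^{2} + z\right)\right) \left(5 + t\right) = \left(z + \left(z + z t^{2}\right)\right) \left(5 + t\right) = \left(2 z + z t^{2}\right) \left(5 + t\right) = \left(5 + t\right) \left(2 z + z t^{2}\right)$)
$L{\left(K,-6 \right)} \left(143 + r\right) = 3 \left(10 + \left(-6\right)^{3} + 2 \left(-6\right) + 5 \left(-6\right)^{2}\right) \left(143 + 42\right) = 3 \left(10 - 216 - 12 + 5 \cdot 36\right) 185 = 3 \left(10 - 216 - 12 + 180\right) 185 = 3 \left(-38\right) 185 = \left(-114\right) 185 = -21090$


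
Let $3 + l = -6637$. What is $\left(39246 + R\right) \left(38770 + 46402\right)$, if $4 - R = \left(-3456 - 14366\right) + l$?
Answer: $5426478464$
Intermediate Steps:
$l = -6640$ ($l = -3 - 6637 = -6640$)
$R = 24466$ ($R = 4 - \left(\left(-3456 - 14366\right) - 6640\right) = 4 - \left(-17822 - 6640\right) = 4 - -24462 = 4 + 24462 = 24466$)
$\left(39246 + R\right) \left(38770 + 46402\right) = \left(39246 + 24466\right) \left(38770 + 46402\right) = 63712 \cdot 85172 = 5426478464$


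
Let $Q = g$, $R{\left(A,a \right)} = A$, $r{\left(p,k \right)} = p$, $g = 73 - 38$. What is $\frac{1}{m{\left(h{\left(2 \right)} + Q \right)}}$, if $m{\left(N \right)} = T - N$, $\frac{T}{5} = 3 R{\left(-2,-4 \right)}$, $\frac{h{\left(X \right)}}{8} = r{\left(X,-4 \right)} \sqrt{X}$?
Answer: $- \frac{65}{3713} + \frac{16 \sqrt{2}}{3713} \approx -0.011412$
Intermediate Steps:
$g = 35$ ($g = 73 - 38 = 35$)
$h{\left(X \right)} = 8 X^{\frac{3}{2}}$ ($h{\left(X \right)} = 8 X \sqrt{X} = 8 X^{\frac{3}{2}}$)
$T = -30$ ($T = 5 \cdot 3 \left(-2\right) = 5 \left(-6\right) = -30$)
$Q = 35$
$m{\left(N \right)} = -30 - N$
$\frac{1}{m{\left(h{\left(2 \right)} + Q \right)}} = \frac{1}{-30 - \left(8 \cdot 2^{\frac{3}{2}} + 35\right)} = \frac{1}{-30 - \left(8 \cdot 2 \sqrt{2} + 35\right)} = \frac{1}{-30 - \left(16 \sqrt{2} + 35\right)} = \frac{1}{-30 - \left(35 + 16 \sqrt{2}\right)} = \frac{1}{-65 - 16 \sqrt{2}}$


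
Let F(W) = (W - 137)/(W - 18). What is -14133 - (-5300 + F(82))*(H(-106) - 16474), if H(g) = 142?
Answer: -1385404293/16 ≈ -8.6588e+7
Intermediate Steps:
F(W) = (-137 + W)/(-18 + W)
-14133 - (-5300 + F(82))*(H(-106) - 16474) = -14133 - (-5300 + (-137 + 82)/(-18 + 82))*(142 - 16474) = -14133 - (-5300 - 55/64)*(-16332) = -14133 - (-339255)*(-16332)/64 = -14133 - 1*1385178165/16 = -14133 - 1385178165/16 = -1385404293/16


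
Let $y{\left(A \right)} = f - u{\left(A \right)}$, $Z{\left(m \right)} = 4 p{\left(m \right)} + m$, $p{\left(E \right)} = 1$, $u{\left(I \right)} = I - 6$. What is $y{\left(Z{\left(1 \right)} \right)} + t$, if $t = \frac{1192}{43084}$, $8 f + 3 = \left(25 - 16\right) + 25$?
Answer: $\frac{422453}{86168} \approx 4.9027$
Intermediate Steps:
$u{\left(I \right)} = -6 + I$
$f = \frac{31}{8}$ ($f = - \frac{3}{8} + \frac{\left(25 - 16\right) + 25}{8} = - \frac{3}{8} + \frac{9 + 25}{8} = - \frac{3}{8} + \frac{1}{8} \cdot 34 = - \frac{3}{8} + \frac{17}{4} = \frac{31}{8} \approx 3.875$)
$Z{\left(m \right)} = 4 + m$ ($Z{\left(m \right)} = 4 \cdot 1 + m = 4 + m$)
$y{\left(A \right)} = \frac{79}{8} - A$ ($y{\left(A \right)} = \frac{31}{8} - \left(-6 + A\right) = \frac{79}{8} - A$)
$t = \frac{298}{10771}$ ($t = 1192 \cdot \frac{1}{43084} = \frac{298}{10771} \approx 0.027667$)
$y{\left(Z{\left(1 \right)} \right)} + t = \left(\frac{79}{8} - \left(4 + 1\right)\right) + \frac{298}{10771} = \left(\frac{79}{8} - 5\right) + \frac{298}{10771} = \frac{39}{8} + \frac{298}{10771} = \frac{422453}{86168}$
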